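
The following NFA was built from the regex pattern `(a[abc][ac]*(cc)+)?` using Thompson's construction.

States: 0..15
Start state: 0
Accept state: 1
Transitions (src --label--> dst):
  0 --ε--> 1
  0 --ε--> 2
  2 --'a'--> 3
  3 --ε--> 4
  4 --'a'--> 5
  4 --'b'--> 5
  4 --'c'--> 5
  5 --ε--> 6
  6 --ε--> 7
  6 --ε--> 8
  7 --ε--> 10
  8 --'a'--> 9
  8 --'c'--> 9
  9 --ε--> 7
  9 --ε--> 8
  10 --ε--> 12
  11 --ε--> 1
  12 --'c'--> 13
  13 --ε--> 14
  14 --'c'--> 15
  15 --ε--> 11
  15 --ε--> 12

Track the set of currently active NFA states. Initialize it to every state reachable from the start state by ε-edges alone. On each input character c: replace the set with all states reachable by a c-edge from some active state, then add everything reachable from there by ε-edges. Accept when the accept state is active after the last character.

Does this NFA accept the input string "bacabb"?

Answer: REJECT

Steps:
start: ε-closure({0}) = {0,1,2}
'b' @ 1: {}  — state set empty
rest 'acabb' ignored (set empty)
end set {} — state 1 not in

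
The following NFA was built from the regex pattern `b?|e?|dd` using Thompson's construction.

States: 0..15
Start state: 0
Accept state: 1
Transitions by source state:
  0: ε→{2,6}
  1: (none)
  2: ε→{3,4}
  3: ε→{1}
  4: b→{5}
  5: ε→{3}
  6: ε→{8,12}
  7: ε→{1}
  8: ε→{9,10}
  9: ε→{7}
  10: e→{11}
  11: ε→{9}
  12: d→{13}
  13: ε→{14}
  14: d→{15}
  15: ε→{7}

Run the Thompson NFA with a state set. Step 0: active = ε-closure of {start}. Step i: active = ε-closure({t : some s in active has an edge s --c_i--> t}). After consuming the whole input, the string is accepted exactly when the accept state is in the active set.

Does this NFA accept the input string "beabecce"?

Answer: REJECT

Steps:
S₀ = ε-closure({0}) = {0,1,2,3,4,6,7,8,9,10,12}
'b' @ 1: {1,3,5}  (accept∈set)
'e' @ 2: {}  — no active states
rest 'abecce' ignored (set empty)
after full input: {}  (accept=1 not in)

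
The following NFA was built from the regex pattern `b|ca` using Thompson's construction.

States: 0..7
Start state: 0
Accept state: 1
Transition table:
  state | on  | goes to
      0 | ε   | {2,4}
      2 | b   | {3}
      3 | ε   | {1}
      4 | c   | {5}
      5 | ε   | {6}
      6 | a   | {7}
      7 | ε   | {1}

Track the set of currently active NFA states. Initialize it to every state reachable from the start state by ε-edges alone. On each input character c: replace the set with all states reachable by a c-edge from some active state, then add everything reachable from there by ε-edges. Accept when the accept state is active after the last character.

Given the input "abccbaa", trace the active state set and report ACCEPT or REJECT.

Answer: REJECT

Derivation:
initial (ε-close {0}): {0,2,4}
'a' @ 1: {}  — state set empty
rest 'bccbaa' ignored (set empty)
after full input: {}  (accept=1 not in)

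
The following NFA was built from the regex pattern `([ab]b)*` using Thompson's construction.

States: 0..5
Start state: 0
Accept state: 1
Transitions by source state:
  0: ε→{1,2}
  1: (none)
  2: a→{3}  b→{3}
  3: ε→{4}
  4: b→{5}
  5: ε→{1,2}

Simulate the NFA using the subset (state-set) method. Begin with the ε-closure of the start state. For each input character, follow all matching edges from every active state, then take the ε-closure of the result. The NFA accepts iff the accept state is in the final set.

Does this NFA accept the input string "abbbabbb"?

Answer: ACCEPT

Derivation:
S₀ = ε-closure({0}) = {0,1,2}
'a' @ 1: {3,4}
'b' @ 2: {1,2,5}  (accept∈set)
'b' @ 3: {3,4}
'b' @ 4: {1,2,5}  (accept∈set)
'a' @ 5: {3,4}
'b' @ 6: {1,2,5}  (accept∈set)
'b' @ 7: {3,4}
'b' @ 8: {1,2,5}  (accept∈set)
after full input: {1,2,5}  (accept=1 in)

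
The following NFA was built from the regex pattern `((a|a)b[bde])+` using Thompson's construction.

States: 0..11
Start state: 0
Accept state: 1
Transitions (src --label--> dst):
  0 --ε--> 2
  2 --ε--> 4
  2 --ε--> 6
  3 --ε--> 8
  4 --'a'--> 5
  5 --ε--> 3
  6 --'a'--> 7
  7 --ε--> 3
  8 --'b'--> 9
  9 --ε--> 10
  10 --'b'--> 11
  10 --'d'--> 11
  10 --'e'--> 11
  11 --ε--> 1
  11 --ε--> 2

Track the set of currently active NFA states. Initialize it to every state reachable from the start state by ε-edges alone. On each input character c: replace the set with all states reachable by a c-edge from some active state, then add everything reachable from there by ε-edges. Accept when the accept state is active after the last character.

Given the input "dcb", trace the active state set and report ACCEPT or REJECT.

Answer: REJECT

Derivation:
start: ε-closure({0}) = {0,2,4,6}
'd' @ 1: {}  — state set empty
rest 'cb' ignored (set empty)
final: {}; accept 1 not in set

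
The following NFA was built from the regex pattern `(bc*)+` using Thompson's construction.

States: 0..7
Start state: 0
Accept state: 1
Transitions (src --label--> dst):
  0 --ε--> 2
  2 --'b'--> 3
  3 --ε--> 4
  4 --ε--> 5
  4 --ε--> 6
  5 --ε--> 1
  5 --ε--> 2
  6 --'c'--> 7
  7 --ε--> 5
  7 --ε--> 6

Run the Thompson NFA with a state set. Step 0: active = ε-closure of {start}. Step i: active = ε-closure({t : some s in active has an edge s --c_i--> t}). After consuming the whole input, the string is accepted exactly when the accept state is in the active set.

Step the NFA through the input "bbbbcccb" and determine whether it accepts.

Answer: ACCEPT

Derivation:
S₀ = ε-closure({0}) = {0,2}
'b' @ 1: {1,2,3,4,5,6}  [accepting]
'b' @ 2: {1,2,3,4,5,6}  [accepting]
'b' @ 3: {1,2,3,4,5,6}  [accepting]
'b' @ 4: {1,2,3,4,5,6}  [accepting]
'c' @ 5: {1,2,5,6,7}  [accepting]
'c' @ 6: {1,2,5,6,7}  [accepting]
'c' @ 7: {1,2,5,6,7}  [accepting]
'b' @ 8: {1,2,3,4,5,6}  [accepting]
final: {1,2,3,4,5,6}; accept 1 in set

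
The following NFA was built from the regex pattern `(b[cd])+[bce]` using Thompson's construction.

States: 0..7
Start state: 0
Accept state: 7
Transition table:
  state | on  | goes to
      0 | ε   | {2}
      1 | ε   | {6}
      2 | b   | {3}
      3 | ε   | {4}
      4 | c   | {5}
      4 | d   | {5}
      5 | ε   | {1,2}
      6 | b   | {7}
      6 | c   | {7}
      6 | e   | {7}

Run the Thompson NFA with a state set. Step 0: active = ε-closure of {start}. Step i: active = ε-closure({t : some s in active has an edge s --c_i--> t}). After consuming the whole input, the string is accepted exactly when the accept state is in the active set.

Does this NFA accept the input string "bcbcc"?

S₀ = ε-closure({0}) = {0,2}
'b' @ 1: {3,4}
'c' @ 2: {1,2,5,6}
'b' @ 3: {3,4,7}  [accepting]
'c' @ 4: {1,2,5,6}
'c' @ 5: {7}  [accepting]
end set {7} — state 7 in

Answer: ACCEPT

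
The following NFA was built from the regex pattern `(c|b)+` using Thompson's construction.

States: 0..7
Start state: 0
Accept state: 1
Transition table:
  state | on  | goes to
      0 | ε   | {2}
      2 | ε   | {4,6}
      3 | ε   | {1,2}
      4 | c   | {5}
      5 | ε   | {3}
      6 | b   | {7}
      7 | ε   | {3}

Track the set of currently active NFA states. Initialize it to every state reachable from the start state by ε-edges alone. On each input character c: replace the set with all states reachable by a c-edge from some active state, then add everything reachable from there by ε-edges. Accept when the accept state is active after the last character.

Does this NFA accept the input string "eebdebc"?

Answer: REJECT

Derivation:
S₀ = ε-closure({0}) = {0,2,4,6}
'e' @ 1: {}  — no active states
rest 'ebdebc' ignored (set empty)
final: {}; accept 1 not in set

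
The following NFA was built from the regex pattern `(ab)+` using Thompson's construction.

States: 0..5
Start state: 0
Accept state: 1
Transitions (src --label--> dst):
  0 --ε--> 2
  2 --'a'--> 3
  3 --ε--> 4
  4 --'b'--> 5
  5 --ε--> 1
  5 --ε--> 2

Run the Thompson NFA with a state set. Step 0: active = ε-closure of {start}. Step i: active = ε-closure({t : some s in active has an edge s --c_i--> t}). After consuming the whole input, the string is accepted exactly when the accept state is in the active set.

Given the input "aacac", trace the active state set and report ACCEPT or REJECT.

Answer: REJECT

Trace:
S₀ = ε-closure({0}) = {0,2}
'a' @ 1: {3,4}
'a' @ 2: {}  — dead — no transitions
rest 'cac' ignored (set empty)
end set {} — state 1 not in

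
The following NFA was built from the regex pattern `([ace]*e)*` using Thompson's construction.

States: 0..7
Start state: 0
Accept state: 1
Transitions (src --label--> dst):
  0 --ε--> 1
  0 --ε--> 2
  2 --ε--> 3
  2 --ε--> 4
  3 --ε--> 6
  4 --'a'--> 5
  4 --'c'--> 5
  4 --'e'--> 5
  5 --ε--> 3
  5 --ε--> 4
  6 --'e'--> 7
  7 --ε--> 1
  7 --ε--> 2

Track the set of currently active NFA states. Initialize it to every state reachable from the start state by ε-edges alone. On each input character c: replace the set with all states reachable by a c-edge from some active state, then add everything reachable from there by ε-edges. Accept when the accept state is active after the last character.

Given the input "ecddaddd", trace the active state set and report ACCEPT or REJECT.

start: ε-closure({0}) = {0,1,2,3,4,6}
'e' @ 1: {1,2,3,4,5,6,7}  (accept∈set)
'c' @ 2: {3,4,5,6}
'd' @ 3: {}  — dead — no transitions
rest 'daddd' ignored (set empty)
after full input: {}  (accept=1 not in)

Answer: REJECT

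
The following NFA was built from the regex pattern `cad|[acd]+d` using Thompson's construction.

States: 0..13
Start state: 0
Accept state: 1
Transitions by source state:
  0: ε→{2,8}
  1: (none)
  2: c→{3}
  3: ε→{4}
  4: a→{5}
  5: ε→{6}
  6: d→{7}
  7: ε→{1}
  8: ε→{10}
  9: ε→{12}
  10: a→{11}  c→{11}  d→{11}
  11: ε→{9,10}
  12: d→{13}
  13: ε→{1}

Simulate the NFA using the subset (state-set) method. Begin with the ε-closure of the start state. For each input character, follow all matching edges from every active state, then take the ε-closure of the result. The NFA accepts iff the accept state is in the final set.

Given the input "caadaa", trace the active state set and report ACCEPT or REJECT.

Answer: REJECT

Steps:
start: ε-closure({0}) = {0,2,8,10}
'c' @ 1: {3,4,9,10,11,12}
'a' @ 2: {5,6,9,10,11,12}
'a' @ 3: {9,10,11,12}
'd' @ 4: {1,9,10,11,12,13}  (accept∈set)
'a' @ 5: {9,10,11,12}
'a' @ 6: {9,10,11,12}
end set {9,10,11,12} — state 1 not in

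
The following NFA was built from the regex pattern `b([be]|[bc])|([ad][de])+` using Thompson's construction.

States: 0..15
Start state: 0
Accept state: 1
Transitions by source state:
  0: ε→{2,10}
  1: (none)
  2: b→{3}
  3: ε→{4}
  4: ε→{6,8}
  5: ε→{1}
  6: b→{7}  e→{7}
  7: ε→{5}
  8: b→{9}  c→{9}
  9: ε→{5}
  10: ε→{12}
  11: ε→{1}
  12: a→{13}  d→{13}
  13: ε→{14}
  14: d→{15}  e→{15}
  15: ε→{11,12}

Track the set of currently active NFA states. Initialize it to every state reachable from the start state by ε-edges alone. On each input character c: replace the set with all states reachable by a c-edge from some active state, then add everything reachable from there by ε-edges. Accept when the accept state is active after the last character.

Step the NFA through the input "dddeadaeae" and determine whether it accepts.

Answer: ACCEPT

Steps:
start: ε-closure({0}) = {0,2,10,12}
'd' @ 1: {13,14}
'd' @ 2: {1,11,12,15}  ✓accept
'd' @ 3: {13,14}
'e' @ 4: {1,11,12,15}  ✓accept
'a' @ 5: {13,14}
'd' @ 6: {1,11,12,15}  ✓accept
'a' @ 7: {13,14}
'e' @ 8: {1,11,12,15}  ✓accept
'a' @ 9: {13,14}
'e' @ 10: {1,11,12,15}  ✓accept
after full input: {1,11,12,15}  (accept=1 in)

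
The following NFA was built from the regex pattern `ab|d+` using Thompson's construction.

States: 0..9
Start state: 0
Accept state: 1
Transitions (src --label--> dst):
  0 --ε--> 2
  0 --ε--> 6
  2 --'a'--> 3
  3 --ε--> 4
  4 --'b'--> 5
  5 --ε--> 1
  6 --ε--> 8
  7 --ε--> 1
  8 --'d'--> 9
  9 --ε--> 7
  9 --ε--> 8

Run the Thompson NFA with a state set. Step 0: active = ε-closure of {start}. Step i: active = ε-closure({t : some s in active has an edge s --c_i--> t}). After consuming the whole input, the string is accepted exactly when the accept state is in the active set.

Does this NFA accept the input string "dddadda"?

Answer: REJECT

Steps:
start: ε-closure({0}) = {0,2,6,8}
'd' @ 1: {1,7,8,9}  (accept∈set)
'd' @ 2: {1,7,8,9}  (accept∈set)
'd' @ 3: {1,7,8,9}  (accept∈set)
'a' @ 4: {}  — state set empty
rest 'dda' ignored (set empty)
final: {}; accept 1 not in set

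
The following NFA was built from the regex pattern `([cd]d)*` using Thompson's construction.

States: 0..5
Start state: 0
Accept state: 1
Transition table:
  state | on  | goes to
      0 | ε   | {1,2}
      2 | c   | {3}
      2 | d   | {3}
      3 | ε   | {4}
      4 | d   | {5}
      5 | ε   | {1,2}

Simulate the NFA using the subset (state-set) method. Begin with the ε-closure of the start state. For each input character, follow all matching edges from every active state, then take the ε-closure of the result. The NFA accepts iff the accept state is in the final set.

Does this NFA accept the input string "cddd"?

Answer: ACCEPT

Derivation:
initial (ε-close {0}): {0,1,2}
'c' @ 1: {3,4}
'd' @ 2: {1,2,5}  [accepting]
'd' @ 3: {3,4}
'd' @ 4: {1,2,5}  [accepting]
end set {1,2,5} — state 1 in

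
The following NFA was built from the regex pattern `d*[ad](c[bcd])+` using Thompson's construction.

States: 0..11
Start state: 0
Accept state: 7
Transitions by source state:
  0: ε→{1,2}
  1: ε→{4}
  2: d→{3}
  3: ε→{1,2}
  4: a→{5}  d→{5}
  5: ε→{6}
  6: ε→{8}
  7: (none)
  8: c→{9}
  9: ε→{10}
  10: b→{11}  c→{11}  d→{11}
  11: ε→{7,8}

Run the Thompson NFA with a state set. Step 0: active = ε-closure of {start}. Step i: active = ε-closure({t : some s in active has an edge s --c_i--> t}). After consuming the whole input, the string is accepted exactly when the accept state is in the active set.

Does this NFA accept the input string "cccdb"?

Answer: REJECT

Derivation:
start: ε-closure({0}) = {0,1,2,4}
'c' @ 1: {}  — dead — no transitions
rest 'ccdb' ignored (set empty)
final: {}; accept 7 not in set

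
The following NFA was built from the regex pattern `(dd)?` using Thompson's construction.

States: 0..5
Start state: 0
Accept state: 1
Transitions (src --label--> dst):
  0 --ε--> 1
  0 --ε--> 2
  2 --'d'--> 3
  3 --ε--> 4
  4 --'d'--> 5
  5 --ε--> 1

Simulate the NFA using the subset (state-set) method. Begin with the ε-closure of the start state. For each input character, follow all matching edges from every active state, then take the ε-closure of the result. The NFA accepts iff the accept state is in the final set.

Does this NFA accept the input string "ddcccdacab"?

Answer: REJECT

Trace:
initial (ε-close {0}): {0,1,2}
'd' @ 1: {3,4}
'd' @ 2: {1,5}  (accept∈set)
'c' @ 3: {}  — dead — no transitions
rest 'ccdacab' ignored (set empty)
end set {} — state 1 not in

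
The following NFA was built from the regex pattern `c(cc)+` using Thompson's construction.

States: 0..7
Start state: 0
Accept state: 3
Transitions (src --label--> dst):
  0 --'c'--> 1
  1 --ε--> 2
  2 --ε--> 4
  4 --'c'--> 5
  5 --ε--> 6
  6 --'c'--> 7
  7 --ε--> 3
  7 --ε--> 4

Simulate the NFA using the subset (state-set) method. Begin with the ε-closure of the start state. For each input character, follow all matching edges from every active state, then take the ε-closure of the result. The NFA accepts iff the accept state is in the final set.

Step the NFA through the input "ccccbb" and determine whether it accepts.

Answer: REJECT

Trace:
S₀ = ε-closure({0}) = {0}
'c' @ 1: {1,2,4}
'c' @ 2: {5,6}
'c' @ 3: {3,4,7}  ✓accept
'c' @ 4: {5,6}
'b' @ 5: {}  — state set empty
rest 'b' ignored (set empty)
after full input: {}  (accept=3 not in)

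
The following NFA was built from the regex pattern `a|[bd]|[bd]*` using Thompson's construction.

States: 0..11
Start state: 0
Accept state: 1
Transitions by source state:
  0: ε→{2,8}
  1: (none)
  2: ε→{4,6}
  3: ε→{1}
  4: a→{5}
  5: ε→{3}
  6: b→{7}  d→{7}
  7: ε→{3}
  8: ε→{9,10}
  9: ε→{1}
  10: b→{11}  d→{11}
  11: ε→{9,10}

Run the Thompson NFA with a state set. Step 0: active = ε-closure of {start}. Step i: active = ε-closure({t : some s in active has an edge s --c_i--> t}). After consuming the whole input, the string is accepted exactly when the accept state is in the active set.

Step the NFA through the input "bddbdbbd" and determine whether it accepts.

Answer: ACCEPT

Steps:
initial (ε-close {0}): {0,1,2,4,6,8,9,10}
'b' @ 1: {1,3,7,9,10,11}  ✓accept
'd' @ 2: {1,9,10,11}  ✓accept
'd' @ 3: {1,9,10,11}  ✓accept
'b' @ 4: {1,9,10,11}  ✓accept
'd' @ 5: {1,9,10,11}  ✓accept
'b' @ 6: {1,9,10,11}  ✓accept
'b' @ 7: {1,9,10,11}  ✓accept
'd' @ 8: {1,9,10,11}  ✓accept
end set {1,9,10,11} — state 1 in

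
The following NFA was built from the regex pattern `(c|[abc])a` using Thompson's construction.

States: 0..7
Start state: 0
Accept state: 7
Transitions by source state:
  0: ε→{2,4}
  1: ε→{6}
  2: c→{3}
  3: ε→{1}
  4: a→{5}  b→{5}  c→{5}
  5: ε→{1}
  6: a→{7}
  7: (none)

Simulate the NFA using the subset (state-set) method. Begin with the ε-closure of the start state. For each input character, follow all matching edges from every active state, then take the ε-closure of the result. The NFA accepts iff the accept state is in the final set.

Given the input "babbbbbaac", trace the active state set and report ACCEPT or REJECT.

Answer: REJECT

Derivation:
S₀ = ε-closure({0}) = {0,2,4}
'b' @ 1: {1,5,6}
'a' @ 2: {7}  ✓accept
'b' @ 3: {}  — no active states
rest 'bbbbaac' ignored (set empty)
after full input: {}  (accept=7 not in)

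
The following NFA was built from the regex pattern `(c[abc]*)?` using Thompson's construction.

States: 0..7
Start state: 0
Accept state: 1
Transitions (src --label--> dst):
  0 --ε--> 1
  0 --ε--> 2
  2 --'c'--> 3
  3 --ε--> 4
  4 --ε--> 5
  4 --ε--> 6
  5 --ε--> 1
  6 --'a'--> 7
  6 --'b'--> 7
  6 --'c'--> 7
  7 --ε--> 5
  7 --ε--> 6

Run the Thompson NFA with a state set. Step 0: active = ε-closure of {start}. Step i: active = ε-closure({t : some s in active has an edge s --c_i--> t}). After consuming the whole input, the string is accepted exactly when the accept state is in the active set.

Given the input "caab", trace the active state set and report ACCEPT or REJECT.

Answer: ACCEPT

Derivation:
initial (ε-close {0}): {0,1,2}
'c' @ 1: {1,3,4,5,6}  [accepting]
'a' @ 2: {1,5,6,7}  [accepting]
'a' @ 3: {1,5,6,7}  [accepting]
'b' @ 4: {1,5,6,7}  [accepting]
after full input: {1,5,6,7}  (accept=1 in)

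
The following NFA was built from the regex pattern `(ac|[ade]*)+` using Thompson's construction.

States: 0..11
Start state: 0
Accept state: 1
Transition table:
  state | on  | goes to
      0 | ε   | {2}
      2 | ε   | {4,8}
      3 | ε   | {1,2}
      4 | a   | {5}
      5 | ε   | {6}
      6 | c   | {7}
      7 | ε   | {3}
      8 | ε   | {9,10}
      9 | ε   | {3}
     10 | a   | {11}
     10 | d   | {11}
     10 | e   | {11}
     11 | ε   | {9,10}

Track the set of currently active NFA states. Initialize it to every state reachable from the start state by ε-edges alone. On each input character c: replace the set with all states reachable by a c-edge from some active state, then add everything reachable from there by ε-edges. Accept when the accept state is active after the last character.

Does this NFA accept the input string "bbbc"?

start: ε-closure({0}) = {0,1,2,3,4,8,9,10}
'b' @ 1: {}  — dead — no transitions
rest 'bbc' ignored (set empty)
final: {}; accept 1 not in set

Answer: REJECT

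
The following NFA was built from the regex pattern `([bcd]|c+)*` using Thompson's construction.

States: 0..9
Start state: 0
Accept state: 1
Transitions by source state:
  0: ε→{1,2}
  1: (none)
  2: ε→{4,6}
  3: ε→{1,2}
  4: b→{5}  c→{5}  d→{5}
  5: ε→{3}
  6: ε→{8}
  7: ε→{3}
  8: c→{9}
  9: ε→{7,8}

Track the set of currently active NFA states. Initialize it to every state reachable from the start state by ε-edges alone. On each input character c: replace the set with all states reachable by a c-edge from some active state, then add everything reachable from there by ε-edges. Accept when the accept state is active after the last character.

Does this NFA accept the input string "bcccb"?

Answer: ACCEPT

Trace:
start: ε-closure({0}) = {0,1,2,4,6,8}
'b' @ 1: {1,2,3,4,5,6,8}  (accept∈set)
'c' @ 2: {1,2,3,4,5,6,7,8,9}  (accept∈set)
'c' @ 3: {1,2,3,4,5,6,7,8,9}  (accept∈set)
'c' @ 4: {1,2,3,4,5,6,7,8,9}  (accept∈set)
'b' @ 5: {1,2,3,4,5,6,8}  (accept∈set)
after full input: {1,2,3,4,5,6,8}  (accept=1 in)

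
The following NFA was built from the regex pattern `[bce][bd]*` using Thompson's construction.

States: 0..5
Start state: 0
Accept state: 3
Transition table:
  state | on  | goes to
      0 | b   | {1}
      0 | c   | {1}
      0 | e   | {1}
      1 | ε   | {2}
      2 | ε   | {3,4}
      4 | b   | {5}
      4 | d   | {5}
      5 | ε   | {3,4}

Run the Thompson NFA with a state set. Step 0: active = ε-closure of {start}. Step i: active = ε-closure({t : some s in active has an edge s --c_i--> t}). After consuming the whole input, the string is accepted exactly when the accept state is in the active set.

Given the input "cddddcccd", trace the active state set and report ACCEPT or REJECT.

start: ε-closure({0}) = {0}
'c' @ 1: {1,2,3,4}  ✓accept
'd' @ 2: {3,4,5}  ✓accept
'd' @ 3: {3,4,5}  ✓accept
'd' @ 4: {3,4,5}  ✓accept
'd' @ 5: {3,4,5}  ✓accept
'c' @ 6: {}  — no active states
rest 'ccd' ignored (set empty)
after full input: {}  (accept=3 not in)

Answer: REJECT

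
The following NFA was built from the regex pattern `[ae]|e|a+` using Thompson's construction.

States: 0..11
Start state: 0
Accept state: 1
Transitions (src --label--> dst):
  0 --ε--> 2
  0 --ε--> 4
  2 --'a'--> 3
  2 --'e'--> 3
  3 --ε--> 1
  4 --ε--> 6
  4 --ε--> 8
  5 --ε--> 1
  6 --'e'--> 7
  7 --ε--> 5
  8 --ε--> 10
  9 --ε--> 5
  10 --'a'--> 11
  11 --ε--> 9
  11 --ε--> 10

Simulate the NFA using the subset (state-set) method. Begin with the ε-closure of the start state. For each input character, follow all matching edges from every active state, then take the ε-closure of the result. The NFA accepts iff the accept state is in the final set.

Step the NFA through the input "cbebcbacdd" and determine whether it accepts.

initial (ε-close {0}): {0,2,4,6,8,10}
'c' @ 1: {}  — dead — no transitions
rest 'bebcbacdd' ignored (set empty)
end set {} — state 1 not in

Answer: REJECT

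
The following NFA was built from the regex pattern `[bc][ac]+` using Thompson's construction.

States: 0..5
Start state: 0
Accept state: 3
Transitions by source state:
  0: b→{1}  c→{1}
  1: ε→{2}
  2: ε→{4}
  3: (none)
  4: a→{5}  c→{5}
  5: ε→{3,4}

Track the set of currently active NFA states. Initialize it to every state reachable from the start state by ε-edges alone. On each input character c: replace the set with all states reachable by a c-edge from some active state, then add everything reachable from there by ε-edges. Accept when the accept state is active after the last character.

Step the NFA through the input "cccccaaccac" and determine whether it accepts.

initial (ε-close {0}): {0}
'c' @ 1: {1,2,4}
'c' @ 2: {3,4,5}  (accept∈set)
'c' @ 3: {3,4,5}  (accept∈set)
'c' @ 4: {3,4,5}  (accept∈set)
'c' @ 5: {3,4,5}  (accept∈set)
'a' @ 6: {3,4,5}  (accept∈set)
'a' @ 7: {3,4,5}  (accept∈set)
'c' @ 8: {3,4,5}  (accept∈set)
'c' @ 9: {3,4,5}  (accept∈set)
'a' @ 10: {3,4,5}  (accept∈set)
'c' @ 11: {3,4,5}  (accept∈set)
after full input: {3,4,5}  (accept=3 in)

Answer: ACCEPT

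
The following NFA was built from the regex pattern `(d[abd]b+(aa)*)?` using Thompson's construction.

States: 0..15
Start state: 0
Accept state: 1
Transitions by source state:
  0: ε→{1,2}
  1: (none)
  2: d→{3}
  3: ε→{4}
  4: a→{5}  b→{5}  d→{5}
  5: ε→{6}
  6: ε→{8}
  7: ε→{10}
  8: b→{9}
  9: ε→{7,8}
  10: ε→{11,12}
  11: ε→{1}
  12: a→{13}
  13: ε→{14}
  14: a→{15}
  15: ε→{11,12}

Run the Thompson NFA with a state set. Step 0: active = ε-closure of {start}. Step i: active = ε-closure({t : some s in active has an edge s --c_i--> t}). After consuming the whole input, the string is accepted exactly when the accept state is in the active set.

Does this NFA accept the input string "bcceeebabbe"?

start: ε-closure({0}) = {0,1,2}
'b' @ 1: {}  — dead — no transitions
rest 'cceeebabbe' ignored (set empty)
final: {}; accept 1 not in set

Answer: REJECT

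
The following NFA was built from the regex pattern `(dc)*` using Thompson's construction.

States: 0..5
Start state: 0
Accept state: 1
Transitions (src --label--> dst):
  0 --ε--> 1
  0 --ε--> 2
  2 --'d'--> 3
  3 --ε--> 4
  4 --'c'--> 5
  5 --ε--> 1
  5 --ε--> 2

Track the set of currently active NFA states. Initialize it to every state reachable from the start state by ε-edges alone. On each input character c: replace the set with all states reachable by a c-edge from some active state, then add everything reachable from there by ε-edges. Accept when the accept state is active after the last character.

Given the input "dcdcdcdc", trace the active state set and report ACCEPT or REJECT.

S₀ = ε-closure({0}) = {0,1,2}
'd' @ 1: {3,4}
'c' @ 2: {1,2,5}  (accept∈set)
'd' @ 3: {3,4}
'c' @ 4: {1,2,5}  (accept∈set)
'd' @ 5: {3,4}
'c' @ 6: {1,2,5}  (accept∈set)
'd' @ 7: {3,4}
'c' @ 8: {1,2,5}  (accept∈set)
final: {1,2,5}; accept 1 in set

Answer: ACCEPT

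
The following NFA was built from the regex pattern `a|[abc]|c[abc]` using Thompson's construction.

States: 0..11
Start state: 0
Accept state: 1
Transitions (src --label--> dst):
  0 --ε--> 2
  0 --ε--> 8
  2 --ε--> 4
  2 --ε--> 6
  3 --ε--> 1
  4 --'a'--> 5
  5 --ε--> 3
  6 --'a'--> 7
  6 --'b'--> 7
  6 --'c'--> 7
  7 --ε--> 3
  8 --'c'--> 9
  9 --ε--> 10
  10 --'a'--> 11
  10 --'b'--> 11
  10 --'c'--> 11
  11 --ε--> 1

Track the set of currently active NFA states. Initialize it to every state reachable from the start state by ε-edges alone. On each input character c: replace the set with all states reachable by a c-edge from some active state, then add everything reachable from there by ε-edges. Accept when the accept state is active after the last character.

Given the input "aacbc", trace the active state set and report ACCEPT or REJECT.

S₀ = ε-closure({0}) = {0,2,4,6,8}
'a' @ 1: {1,3,5,7}  (accept∈set)
'a' @ 2: {}  — state set empty
rest 'cbc' ignored (set empty)
end set {} — state 1 not in

Answer: REJECT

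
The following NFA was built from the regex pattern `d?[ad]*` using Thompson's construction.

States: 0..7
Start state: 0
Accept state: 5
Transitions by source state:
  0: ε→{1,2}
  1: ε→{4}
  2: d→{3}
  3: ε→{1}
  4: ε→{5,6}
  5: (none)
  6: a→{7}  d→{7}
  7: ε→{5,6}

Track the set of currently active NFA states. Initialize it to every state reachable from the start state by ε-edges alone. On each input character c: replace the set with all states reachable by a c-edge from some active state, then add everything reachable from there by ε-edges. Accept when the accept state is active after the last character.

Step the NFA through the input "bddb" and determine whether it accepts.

start: ε-closure({0}) = {0,1,2,4,5,6}
'b' @ 1: {}  — state set empty
rest 'ddb' ignored (set empty)
final: {}; accept 5 not in set

Answer: REJECT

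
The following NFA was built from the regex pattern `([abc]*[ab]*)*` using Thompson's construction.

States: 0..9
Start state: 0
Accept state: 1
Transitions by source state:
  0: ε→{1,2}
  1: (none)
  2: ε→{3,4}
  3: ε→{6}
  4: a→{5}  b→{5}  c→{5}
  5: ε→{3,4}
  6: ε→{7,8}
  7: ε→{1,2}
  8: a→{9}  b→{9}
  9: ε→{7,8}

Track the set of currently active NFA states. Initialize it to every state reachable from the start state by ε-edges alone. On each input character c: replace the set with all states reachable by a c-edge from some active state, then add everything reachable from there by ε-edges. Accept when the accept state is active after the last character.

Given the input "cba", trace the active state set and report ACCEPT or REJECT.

S₀ = ε-closure({0}) = {0,1,2,3,4,6,7,8}
'c' @ 1: {1,2,3,4,5,6,7,8}  (accept∈set)
'b' @ 2: {1,2,3,4,5,6,7,8,9}  (accept∈set)
'a' @ 3: {1,2,3,4,5,6,7,8,9}  (accept∈set)
after full input: {1,2,3,4,5,6,7,8,9}  (accept=1 in)

Answer: ACCEPT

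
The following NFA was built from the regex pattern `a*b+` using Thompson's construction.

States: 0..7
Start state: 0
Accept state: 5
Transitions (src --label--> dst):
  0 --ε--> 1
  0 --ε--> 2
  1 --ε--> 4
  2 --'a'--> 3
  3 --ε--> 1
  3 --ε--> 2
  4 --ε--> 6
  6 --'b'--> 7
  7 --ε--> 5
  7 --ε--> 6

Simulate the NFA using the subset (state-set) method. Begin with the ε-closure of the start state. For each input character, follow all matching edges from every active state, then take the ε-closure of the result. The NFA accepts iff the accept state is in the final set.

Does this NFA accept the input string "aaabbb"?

Answer: ACCEPT

Steps:
S₀ = ε-closure({0}) = {0,1,2,4,6}
'a' @ 1: {1,2,3,4,6}
'a' @ 2: {1,2,3,4,6}
'a' @ 3: {1,2,3,4,6}
'b' @ 4: {5,6,7}  [accepting]
'b' @ 5: {5,6,7}  [accepting]
'b' @ 6: {5,6,7}  [accepting]
after full input: {5,6,7}  (accept=5 in)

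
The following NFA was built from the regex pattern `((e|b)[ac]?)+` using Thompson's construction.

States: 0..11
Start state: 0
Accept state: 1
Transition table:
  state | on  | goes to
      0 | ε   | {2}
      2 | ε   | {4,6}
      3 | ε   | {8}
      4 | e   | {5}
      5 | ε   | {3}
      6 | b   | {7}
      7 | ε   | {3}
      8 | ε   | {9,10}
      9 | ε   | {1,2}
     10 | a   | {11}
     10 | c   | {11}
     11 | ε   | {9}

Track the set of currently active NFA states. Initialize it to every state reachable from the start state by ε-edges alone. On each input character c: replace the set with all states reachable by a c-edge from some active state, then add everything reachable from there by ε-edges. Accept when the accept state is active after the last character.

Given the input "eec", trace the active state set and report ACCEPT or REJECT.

S₀ = ε-closure({0}) = {0,2,4,6}
'e' @ 1: {1,2,3,4,5,6,8,9,10}  (accept∈set)
'e' @ 2: {1,2,3,4,5,6,8,9,10}  (accept∈set)
'c' @ 3: {1,2,4,6,9,11}  (accept∈set)
end set {1,2,4,6,9,11} — state 1 in

Answer: ACCEPT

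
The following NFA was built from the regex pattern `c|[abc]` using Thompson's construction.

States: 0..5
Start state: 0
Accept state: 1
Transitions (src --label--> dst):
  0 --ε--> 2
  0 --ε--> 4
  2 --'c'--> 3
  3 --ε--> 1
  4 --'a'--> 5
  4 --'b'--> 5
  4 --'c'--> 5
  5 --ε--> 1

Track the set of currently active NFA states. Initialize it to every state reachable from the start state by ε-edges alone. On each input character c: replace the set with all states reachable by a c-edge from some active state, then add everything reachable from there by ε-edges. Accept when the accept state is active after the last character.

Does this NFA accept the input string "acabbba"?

S₀ = ε-closure({0}) = {0,2,4}
'a' @ 1: {1,5}  (accept∈set)
'c' @ 2: {}  — dead — no transitions
rest 'abbba' ignored (set empty)
after full input: {}  (accept=1 not in)

Answer: REJECT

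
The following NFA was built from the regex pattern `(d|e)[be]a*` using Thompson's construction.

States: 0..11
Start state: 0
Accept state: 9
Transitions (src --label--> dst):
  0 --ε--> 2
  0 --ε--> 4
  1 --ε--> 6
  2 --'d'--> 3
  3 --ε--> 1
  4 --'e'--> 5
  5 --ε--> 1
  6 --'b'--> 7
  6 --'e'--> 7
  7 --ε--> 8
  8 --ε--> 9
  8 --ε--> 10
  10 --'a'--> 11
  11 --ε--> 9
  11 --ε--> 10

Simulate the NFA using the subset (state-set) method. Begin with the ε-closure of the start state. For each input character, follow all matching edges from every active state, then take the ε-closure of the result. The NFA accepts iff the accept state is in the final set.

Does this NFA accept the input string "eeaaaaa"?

Answer: ACCEPT

Steps:
initial (ε-close {0}): {0,2,4}
'e' @ 1: {1,5,6}
'e' @ 2: {7,8,9,10}  ✓accept
'a' @ 3: {9,10,11}  ✓accept
'a' @ 4: {9,10,11}  ✓accept
'a' @ 5: {9,10,11}  ✓accept
'a' @ 6: {9,10,11}  ✓accept
'a' @ 7: {9,10,11}  ✓accept
final: {9,10,11}; accept 9 in set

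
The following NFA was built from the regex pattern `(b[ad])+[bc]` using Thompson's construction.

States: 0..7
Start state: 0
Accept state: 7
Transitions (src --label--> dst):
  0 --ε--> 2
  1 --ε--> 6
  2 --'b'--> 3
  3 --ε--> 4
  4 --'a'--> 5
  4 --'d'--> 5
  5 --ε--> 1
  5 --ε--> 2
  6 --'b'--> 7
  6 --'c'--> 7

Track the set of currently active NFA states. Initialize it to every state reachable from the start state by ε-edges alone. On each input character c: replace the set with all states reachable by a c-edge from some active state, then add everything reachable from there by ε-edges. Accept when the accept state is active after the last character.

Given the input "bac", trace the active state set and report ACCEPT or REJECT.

Answer: ACCEPT

Steps:
start: ε-closure({0}) = {0,2}
'b' @ 1: {3,4}
'a' @ 2: {1,2,5,6}
'c' @ 3: {7}  (accept∈set)
final: {7}; accept 7 in set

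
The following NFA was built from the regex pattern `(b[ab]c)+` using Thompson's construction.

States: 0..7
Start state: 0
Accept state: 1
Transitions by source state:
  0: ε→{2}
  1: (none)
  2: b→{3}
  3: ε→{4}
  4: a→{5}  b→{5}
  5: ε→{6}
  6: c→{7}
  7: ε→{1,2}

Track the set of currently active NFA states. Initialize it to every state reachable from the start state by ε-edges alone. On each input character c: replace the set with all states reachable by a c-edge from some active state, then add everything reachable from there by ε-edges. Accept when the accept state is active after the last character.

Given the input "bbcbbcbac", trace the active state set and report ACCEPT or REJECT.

Answer: ACCEPT

Derivation:
S₀ = ε-closure({0}) = {0,2}
'b' @ 1: {3,4}
'b' @ 2: {5,6}
'c' @ 3: {1,2,7}  (accept∈set)
'b' @ 4: {3,4}
'b' @ 5: {5,6}
'c' @ 6: {1,2,7}  (accept∈set)
'b' @ 7: {3,4}
'a' @ 8: {5,6}
'c' @ 9: {1,2,7}  (accept∈set)
final: {1,2,7}; accept 1 in set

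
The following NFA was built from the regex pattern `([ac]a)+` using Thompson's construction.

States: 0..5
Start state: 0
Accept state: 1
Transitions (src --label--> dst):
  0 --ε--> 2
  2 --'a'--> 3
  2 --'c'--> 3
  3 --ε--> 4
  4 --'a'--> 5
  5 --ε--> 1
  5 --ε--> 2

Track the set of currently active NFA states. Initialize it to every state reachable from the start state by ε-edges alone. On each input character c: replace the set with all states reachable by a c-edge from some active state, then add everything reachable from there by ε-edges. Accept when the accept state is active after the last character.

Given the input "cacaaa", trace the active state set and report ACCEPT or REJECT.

S₀ = ε-closure({0}) = {0,2}
'c' @ 1: {3,4}
'a' @ 2: {1,2,5}  ✓accept
'c' @ 3: {3,4}
'a' @ 4: {1,2,5}  ✓accept
'a' @ 5: {3,4}
'a' @ 6: {1,2,5}  ✓accept
final: {1,2,5}; accept 1 in set

Answer: ACCEPT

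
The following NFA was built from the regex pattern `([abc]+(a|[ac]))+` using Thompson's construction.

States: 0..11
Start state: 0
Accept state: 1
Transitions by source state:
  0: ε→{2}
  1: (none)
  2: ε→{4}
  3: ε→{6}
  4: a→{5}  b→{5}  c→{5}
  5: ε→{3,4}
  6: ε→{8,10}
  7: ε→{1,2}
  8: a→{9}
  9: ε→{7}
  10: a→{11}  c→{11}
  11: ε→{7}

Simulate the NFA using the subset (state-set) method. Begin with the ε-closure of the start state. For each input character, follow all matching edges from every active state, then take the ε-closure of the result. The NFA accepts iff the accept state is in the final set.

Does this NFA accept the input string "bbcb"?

S₀ = ε-closure({0}) = {0,2,4}
'b' @ 1: {3,4,5,6,8,10}
'b' @ 2: {3,4,5,6,8,10}
'c' @ 3: {1,2,3,4,5,6,7,8,10,11}  ✓accept
'b' @ 4: {3,4,5,6,8,10}
end set {3,4,5,6,8,10} — state 1 not in

Answer: REJECT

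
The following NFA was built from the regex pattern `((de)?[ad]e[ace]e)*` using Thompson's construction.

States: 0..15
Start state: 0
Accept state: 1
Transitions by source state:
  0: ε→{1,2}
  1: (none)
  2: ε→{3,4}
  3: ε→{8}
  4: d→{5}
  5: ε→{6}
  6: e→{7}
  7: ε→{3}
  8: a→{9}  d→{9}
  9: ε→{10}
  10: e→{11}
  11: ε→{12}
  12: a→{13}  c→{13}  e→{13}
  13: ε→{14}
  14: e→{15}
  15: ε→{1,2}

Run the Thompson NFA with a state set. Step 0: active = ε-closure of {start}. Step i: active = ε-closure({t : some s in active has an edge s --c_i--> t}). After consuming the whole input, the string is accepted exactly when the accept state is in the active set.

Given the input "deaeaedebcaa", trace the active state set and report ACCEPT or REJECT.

start: ε-closure({0}) = {0,1,2,3,4,8}
'd' @ 1: {5,6,9,10}
'e' @ 2: {3,7,8,11,12}
'a' @ 3: {9,10,13,14}
'e' @ 4: {1,2,3,4,8,11,12,15}  [accepting]
'a' @ 5: {9,10,13,14}
'e' @ 6: {1,2,3,4,8,11,12,15}  [accepting]
'd' @ 7: {5,6,9,10}
'e' @ 8: {3,7,8,11,12}
'b' @ 9: {}  — state set empty
rest 'caa' ignored (set empty)
final: {}; accept 1 not in set

Answer: REJECT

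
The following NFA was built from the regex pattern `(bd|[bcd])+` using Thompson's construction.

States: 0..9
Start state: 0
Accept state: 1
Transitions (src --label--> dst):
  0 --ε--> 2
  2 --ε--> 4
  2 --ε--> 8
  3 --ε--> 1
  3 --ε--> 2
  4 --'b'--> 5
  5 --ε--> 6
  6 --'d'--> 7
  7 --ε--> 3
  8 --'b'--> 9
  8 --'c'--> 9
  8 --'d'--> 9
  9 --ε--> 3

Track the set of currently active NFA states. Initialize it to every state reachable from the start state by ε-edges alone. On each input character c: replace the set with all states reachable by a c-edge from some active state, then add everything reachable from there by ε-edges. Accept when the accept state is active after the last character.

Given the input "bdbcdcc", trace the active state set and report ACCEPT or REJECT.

Answer: ACCEPT

Derivation:
initial (ε-close {0}): {0,2,4,8}
'b' @ 1: {1,2,3,4,5,6,8,9}  (accept∈set)
'd' @ 2: {1,2,3,4,7,8,9}  (accept∈set)
'b' @ 3: {1,2,3,4,5,6,8,9}  (accept∈set)
'c' @ 4: {1,2,3,4,8,9}  (accept∈set)
'd' @ 5: {1,2,3,4,8,9}  (accept∈set)
'c' @ 6: {1,2,3,4,8,9}  (accept∈set)
'c' @ 7: {1,2,3,4,8,9}  (accept∈set)
after full input: {1,2,3,4,8,9}  (accept=1 in)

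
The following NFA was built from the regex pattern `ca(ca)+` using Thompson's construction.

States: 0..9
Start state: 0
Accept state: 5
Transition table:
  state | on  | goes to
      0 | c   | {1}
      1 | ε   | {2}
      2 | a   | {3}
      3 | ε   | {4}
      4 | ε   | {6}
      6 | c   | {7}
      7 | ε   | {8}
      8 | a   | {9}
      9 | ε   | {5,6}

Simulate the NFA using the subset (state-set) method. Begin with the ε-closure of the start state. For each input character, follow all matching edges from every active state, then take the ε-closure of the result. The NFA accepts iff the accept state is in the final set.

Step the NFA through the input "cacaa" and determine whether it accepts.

initial (ε-close {0}): {0}
'c' @ 1: {1,2}
'a' @ 2: {3,4,6}
'c' @ 3: {7,8}
'a' @ 4: {5,6,9}  ✓accept
'a' @ 5: {}  — no active states
end set {} — state 5 not in

Answer: REJECT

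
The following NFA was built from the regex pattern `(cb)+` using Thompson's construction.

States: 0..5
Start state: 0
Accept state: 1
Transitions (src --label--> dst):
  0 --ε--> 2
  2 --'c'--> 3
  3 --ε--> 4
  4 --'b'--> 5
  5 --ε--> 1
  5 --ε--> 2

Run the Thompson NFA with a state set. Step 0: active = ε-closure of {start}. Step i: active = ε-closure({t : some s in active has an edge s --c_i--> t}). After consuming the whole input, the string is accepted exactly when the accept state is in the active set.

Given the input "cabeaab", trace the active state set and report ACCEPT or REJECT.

start: ε-closure({0}) = {0,2}
'c' @ 1: {3,4}
'a' @ 2: {}  — no active states
rest 'beaab' ignored (set empty)
end set {} — state 1 not in

Answer: REJECT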